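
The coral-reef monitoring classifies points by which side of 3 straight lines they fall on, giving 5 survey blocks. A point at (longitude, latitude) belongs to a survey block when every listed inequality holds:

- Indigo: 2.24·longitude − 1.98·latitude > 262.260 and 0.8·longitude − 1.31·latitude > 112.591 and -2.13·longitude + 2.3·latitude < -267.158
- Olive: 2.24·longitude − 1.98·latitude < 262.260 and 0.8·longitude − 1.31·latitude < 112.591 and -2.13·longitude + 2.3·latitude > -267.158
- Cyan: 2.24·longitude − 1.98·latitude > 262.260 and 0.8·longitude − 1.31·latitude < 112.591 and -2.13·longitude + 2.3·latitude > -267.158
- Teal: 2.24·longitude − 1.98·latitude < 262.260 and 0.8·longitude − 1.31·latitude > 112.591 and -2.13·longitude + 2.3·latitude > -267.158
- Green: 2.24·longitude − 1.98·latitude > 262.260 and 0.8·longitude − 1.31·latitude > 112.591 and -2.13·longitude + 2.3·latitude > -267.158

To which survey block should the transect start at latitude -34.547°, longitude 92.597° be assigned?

Indigo

2.24·92.597 − 1.98·-34.547 = 275.820, which is > 262.260
0.8·92.597 − 1.31·-34.547 = 119.334, which is > 112.591
-2.13·92.597 + 2.3·-34.547 = -276.690, which is < -267.158
This sign pattern matches Indigo.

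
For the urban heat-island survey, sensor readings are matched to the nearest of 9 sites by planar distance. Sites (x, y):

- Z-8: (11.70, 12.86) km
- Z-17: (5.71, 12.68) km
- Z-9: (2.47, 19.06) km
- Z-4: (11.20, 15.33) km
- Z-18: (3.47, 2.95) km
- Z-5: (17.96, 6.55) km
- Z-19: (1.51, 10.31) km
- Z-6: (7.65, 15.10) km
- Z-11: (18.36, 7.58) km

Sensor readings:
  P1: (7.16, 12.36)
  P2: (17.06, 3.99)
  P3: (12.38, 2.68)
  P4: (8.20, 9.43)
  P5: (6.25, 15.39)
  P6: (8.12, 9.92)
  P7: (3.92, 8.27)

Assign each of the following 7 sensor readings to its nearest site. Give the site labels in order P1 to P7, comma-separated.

Z-17, Z-5, Z-5, Z-17, Z-6, Z-17, Z-19

P1 → Z-17 (d²=2.20)
P2 → Z-5 (d²=7.36)
P3 → Z-5 (d²=46.11)
P4 → Z-17 (d²=16.76)
P5 → Z-6 (d²=2.04)
P6 → Z-17 (d²=13.43)
P7 → Z-19 (d²=9.97)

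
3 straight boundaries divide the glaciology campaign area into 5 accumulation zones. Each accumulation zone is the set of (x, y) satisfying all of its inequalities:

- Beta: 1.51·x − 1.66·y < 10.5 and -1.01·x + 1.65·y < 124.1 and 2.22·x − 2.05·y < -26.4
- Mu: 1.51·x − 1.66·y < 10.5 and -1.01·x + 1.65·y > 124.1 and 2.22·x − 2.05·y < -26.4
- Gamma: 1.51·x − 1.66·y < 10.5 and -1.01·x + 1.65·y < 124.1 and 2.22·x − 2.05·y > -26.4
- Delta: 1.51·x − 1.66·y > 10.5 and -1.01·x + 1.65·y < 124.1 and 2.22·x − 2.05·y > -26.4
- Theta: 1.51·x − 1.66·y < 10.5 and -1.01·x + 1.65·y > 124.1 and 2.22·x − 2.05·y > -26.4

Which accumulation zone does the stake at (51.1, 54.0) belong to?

Gamma

1.51·51.1 − 1.66·54.0 = -12.479, which is < 10.5
-1.01·51.1 + 1.65·54.0 = 37.489, which is < 124.1
2.22·51.1 − 2.05·54.0 = 2.742, which is > -26.4
This sign pattern matches Gamma.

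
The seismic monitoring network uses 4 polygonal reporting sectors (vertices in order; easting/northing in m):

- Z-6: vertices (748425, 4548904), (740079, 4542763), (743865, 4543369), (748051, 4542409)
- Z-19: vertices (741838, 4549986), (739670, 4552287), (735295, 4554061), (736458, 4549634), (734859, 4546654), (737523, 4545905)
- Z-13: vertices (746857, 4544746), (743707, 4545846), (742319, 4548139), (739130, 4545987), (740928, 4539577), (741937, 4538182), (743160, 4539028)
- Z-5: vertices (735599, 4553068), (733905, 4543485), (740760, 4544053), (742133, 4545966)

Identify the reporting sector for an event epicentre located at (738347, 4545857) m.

Cast a ray rightward from (738347, 4545857). For each polygon, the edges (by vertex number in listed order) whose endpoints lie on opposite sides of northing = 4545857, where each meets that height, and whether that is right or left of the point:
Z-6: 1–2 at easting≈744283.9 (right), 4–1 at easting≈748249.5 (right) → 2 crossings.
Z-19: no edge straddles that height → 0 crossings.
Z-13: 2–3 at easting≈743700.3 (right), 4–5 at easting≈739166.5 (right) → 2 crossings.
Z-5: 1–2 at easting≈734324.3 (left), 3–4 at easting≈742054.8 (right) → 1 crossing.
Only Z-5 has an odd count, so the point is inside Z-5.

Z-5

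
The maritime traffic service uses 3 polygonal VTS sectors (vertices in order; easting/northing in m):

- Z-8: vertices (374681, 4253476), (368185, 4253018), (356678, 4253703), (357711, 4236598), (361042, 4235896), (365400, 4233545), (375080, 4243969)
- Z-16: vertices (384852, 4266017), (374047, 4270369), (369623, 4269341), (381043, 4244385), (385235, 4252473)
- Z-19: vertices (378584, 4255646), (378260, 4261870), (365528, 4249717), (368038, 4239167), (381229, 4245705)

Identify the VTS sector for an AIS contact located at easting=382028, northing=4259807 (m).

Z-16

Cast a ray rightward from (382028, 4259807). For each polygon, the edges (by vertex number in listed order) whose endpoints lie on opposite sides of northing = 4259807, where each meets that height, and whether that is right or left of the point:
Z-8: no edge straddles that height → 0 crossings.
Z-16: 3–4 at easting≈373985.8 (left), 5–1 at easting≈385027.6 (right) → 1 crossing.
Z-19: 1–2 at easting≈378367.4 (left), 2–3 at easting≈376098.7 (left) → 0 crossings.
Only Z-16 has an odd count, so the point is inside Z-16.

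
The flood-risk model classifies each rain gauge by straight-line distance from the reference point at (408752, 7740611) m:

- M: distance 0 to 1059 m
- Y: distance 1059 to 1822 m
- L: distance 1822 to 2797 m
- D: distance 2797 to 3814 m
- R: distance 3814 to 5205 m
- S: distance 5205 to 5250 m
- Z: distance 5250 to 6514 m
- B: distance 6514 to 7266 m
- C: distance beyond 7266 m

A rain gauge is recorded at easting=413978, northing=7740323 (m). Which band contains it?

S

Distance = √((413978−408752)² + (7740323−7740611)²) = √(27311076.000 + 82944.000) = 5233.930 m.
5205 ≤ 5233.930 < 5250 → S.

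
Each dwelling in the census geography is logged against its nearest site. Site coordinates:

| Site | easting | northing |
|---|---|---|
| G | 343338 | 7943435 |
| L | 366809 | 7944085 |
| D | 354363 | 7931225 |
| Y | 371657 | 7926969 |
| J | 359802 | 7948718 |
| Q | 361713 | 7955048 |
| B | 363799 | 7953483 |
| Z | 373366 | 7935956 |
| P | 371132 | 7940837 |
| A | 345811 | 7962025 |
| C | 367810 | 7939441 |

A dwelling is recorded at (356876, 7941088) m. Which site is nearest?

Squared distances to each site:
G: 188785853.000; L: 107646498.000; D: 103593938.000; Y: 417824122.000; J: 66778376.000; Q: 218278169.000; B: 201563954.000; Z: 298257524.000; P: 203296537.000; A: 560792194.000; C: 122264965.000.
Minimum at J.

J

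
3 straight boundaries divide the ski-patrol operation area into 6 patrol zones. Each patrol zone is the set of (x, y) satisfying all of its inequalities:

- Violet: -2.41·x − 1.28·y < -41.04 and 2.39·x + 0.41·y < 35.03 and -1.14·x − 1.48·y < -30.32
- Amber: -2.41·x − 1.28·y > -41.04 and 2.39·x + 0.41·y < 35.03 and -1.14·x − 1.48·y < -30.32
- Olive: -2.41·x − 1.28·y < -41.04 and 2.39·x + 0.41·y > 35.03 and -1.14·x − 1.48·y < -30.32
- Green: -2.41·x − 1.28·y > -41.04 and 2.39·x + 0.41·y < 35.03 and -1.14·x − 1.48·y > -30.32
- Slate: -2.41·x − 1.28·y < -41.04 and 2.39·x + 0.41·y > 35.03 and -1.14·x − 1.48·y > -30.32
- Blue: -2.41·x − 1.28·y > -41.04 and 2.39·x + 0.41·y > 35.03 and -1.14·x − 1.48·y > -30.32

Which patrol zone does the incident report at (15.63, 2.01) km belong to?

-2.41·15.63 − 1.28·2.01 = -40.241, which is > -41.04
2.39·15.63 + 0.41·2.01 = 38.180, which is > 35.03
-1.14·15.63 − 1.48·2.01 = -20.793, which is > -30.32
This sign pattern matches Blue.

Blue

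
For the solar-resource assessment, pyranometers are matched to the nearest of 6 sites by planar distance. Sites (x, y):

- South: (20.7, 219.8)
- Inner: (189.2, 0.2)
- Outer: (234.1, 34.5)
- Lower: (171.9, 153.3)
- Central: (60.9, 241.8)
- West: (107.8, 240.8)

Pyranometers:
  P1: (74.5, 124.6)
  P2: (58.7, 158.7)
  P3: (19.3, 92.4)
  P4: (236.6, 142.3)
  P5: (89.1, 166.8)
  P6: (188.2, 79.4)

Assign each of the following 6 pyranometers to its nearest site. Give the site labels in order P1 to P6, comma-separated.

Lower, South, South, Lower, West, Outer

P1 → Lower (d²=10310.45)
P2 → South (d²=5177.21)
P3 → South (d²=16232.72)
P4 → Lower (d²=4307.09)
P5 → West (d²=5825.69)
P6 → Outer (d²=4122.82)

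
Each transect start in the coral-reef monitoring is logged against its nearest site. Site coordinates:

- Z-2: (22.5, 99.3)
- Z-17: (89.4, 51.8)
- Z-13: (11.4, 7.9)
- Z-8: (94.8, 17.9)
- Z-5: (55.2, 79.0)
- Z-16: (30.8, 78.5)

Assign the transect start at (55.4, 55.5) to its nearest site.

Z-5

Squared distances to each site:
Z-2: 3000.850; Z-17: 1169.690; Z-13: 4201.760; Z-8: 2966.120; Z-5: 552.290; Z-16: 1134.160.
Minimum at Z-5.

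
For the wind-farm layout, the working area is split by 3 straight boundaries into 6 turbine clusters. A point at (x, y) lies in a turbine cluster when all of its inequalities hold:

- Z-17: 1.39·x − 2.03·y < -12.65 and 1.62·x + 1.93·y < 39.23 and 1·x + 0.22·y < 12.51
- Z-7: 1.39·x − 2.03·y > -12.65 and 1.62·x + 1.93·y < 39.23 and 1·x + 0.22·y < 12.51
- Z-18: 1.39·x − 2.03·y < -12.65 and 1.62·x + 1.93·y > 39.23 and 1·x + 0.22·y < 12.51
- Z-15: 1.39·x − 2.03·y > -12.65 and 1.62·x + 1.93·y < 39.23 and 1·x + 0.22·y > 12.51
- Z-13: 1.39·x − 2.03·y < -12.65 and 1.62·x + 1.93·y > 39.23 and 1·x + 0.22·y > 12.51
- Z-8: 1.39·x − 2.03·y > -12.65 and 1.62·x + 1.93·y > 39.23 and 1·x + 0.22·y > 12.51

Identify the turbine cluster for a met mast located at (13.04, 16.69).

Z-13

1.39·13.04 − 2.03·16.69 = -15.755, which is < -12.65
1.62·13.04 + 1.93·16.69 = 53.337, which is > 39.23
1·13.04 + 0.22·16.69 = 16.712, which is > 12.51
This sign pattern matches Z-13.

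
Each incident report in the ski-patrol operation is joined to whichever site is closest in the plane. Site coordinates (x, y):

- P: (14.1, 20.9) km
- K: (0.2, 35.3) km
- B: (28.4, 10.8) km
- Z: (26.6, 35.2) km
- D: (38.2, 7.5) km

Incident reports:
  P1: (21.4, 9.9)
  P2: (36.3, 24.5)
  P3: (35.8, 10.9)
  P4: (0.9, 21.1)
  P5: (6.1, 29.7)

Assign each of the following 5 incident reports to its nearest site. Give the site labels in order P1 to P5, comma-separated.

B, Z, D, P, K

P1 → B (d²=49.81)
P2 → Z (d²=208.58)
P3 → D (d²=17.32)
P4 → P (d²=174.28)
P5 → K (d²=66.17)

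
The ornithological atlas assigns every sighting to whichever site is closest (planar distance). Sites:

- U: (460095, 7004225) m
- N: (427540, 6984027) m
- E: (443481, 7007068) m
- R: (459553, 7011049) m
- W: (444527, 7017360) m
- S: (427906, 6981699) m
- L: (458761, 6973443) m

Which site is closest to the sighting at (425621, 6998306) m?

N

Squared distances to each site:
U: 1223491237.000; N: 207572402.000; E: 395752244.000; R: 1313764673.000; W: 720491752.000; S: 281013674.000; L: 1716428369.000.
Minimum at N.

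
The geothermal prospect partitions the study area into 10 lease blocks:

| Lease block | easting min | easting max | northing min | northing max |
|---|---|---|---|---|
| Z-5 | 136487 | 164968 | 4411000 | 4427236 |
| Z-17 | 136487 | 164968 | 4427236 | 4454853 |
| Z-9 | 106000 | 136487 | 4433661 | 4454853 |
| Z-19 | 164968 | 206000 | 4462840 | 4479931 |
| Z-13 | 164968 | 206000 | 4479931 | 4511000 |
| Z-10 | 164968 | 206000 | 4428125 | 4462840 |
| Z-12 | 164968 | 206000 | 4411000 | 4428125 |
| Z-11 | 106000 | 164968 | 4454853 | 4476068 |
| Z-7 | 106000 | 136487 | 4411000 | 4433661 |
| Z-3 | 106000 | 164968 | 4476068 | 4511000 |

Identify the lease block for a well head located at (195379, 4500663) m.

The point has easting = 195379 and northing = 4500663.
Only Z-13 satisfies 164968 ≤ easting ≤ 206000 and 4479931 ≤ northing ≤ 4511000.

Z-13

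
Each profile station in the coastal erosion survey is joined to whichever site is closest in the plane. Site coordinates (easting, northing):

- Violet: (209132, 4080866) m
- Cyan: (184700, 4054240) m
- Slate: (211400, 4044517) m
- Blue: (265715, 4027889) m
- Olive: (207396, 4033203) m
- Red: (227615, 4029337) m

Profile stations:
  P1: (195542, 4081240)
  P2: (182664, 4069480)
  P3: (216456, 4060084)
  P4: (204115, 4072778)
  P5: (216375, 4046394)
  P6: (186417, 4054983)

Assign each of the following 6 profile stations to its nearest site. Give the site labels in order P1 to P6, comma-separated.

Violet, Cyan, Slate, Violet, Slate, Cyan

P1 → Violet (d²=184827976.00)
P2 → Cyan (d²=236402896.00)
P3 → Slate (d²=267894625.00)
P4 → Violet (d²=90586033.00)
P5 → Slate (d²=28273754.00)
P6 → Cyan (d²=3500138.00)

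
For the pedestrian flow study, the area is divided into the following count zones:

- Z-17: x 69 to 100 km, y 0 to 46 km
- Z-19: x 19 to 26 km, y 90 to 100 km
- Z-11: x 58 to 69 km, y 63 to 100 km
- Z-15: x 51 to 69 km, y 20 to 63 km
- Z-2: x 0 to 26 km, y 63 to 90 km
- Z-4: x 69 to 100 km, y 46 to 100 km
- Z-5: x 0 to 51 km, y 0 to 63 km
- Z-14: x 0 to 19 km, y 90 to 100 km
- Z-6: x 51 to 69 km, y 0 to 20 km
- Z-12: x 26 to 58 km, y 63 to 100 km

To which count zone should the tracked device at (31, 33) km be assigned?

Z-5

The point has x = 31 and y = 33.
Only Z-5 satisfies 0 ≤ x ≤ 51 and 0 ≤ y ≤ 63.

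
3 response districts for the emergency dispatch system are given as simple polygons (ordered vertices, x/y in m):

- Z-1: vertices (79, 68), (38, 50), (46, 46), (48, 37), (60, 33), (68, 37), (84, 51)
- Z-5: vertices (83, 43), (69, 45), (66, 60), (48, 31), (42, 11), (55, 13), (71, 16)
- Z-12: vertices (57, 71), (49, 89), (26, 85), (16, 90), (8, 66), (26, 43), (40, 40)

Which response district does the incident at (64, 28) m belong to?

Z-5

Cast a ray rightward from (64, 28). For each polygon, the edges (by vertex number in listed order) whose endpoints lie on opposite sides of y = 28, where each meets that height, and whether that is right or left of the point:
Z-1: no edge straddles that height → 0 crossings.
Z-5: 4–5 at x≈47.1 (left), 7–1 at x≈76.3 (right) → 1 crossing.
Z-12: no edge straddles that height → 0 crossings.
Only Z-5 has an odd count, so the point is inside Z-5.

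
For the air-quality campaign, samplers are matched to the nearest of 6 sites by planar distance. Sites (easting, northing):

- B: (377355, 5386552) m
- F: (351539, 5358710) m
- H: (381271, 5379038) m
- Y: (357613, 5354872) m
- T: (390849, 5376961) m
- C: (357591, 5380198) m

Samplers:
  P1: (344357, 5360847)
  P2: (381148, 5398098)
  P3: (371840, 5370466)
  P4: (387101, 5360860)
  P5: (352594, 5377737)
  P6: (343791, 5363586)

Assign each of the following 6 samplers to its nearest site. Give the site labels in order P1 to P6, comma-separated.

F, B, H, T, C, F

P1 → F (d²=56147893.00)
P2 → B (d²=147696965.00)
P3 → H (d²=162422945.00)
P4 → T (d²=273289705.00)
P5 → C (d²=31026530.00)
P6 → F (d²=83806880.00)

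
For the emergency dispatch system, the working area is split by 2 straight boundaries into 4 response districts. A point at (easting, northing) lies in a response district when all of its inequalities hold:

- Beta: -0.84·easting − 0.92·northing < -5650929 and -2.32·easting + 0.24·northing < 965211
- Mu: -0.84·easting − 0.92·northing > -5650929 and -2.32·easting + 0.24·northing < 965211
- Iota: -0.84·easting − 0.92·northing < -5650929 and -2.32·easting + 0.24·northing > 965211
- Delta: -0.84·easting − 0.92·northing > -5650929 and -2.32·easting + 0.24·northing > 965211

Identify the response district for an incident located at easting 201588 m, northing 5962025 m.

-0.84·201588 − 0.92·5962025 = -5654396.920, which is < -5650929
-2.32·201588 + 0.24·5962025 = 963201.840, which is < 965211
This sign pattern matches Beta.

Beta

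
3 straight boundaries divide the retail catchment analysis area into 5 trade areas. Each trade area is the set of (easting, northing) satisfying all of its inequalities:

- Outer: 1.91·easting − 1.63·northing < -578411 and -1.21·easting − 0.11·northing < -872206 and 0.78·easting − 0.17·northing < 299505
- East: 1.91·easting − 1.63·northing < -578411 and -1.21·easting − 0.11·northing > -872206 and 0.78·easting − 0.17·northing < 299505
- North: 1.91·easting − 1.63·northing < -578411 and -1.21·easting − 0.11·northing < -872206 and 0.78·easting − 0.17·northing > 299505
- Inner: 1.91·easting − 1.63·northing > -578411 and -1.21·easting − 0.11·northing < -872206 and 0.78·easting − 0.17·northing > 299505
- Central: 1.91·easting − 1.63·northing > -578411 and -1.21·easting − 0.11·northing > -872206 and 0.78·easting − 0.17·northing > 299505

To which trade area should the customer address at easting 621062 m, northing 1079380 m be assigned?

Central

1.91·621062 − 1.63·1079380 = -573160.980, which is > -578411
-1.21·621062 − 0.11·1079380 = -870216.820, which is > -872206
0.78·621062 − 0.17·1079380 = 300933.760, which is > 299505
This sign pattern matches Central.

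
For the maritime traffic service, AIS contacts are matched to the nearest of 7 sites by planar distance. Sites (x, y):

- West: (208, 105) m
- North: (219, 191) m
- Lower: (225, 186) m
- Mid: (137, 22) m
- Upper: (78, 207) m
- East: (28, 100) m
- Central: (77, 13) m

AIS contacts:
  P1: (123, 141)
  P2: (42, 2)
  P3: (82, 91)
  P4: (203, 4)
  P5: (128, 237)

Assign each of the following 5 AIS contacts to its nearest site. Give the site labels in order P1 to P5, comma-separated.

P1 → Upper (d²=6381.00)
P2 → Central (d²=1346.00)
P3 → East (d²=2997.00)
P4 → Mid (d²=4680.00)
P5 → Upper (d²=3400.00)

Upper, Central, East, Mid, Upper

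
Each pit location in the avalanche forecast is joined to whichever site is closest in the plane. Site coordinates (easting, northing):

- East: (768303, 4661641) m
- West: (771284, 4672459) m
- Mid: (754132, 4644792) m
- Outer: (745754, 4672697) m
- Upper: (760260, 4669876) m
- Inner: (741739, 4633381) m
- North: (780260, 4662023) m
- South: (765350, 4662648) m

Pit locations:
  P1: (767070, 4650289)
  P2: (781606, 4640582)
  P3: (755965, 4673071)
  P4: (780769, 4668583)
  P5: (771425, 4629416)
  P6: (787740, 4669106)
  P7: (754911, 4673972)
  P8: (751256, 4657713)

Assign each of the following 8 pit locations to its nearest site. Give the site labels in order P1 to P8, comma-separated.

P1 → East (d²=130388193.00)
P2 → North (d²=461528197.00)
P3 → Upper (d²=28655050.00)
P4 → North (d²=43292681.00)
P5 → Mid (d²=535469225.00)
P6 → North (d²=106119289.00)
P7 → Upper (d²=45389017.00)
P8 → Mid (d²=175223617.00)

East, North, Upper, North, Mid, North, Upper, Mid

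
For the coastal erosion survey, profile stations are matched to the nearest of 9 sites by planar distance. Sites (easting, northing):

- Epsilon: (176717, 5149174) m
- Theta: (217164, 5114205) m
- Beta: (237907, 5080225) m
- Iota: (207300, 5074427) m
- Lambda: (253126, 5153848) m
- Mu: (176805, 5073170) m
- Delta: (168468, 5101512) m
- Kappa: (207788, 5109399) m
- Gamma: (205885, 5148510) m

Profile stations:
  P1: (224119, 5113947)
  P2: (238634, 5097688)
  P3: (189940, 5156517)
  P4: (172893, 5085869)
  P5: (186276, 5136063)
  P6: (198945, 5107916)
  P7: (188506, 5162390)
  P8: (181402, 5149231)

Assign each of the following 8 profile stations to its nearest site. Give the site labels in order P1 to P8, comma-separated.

Theta, Beta, Epsilon, Mu, Epsilon, Kappa, Epsilon, Epsilon

P1 → Theta (d²=48438589.00)
P2 → Beta (d²=305484898.00)
P3 → Epsilon (d²=228767378.00)
P4 → Mu (d²=176568345.00)
P5 → Epsilon (d²=263272802.00)
P6 → Kappa (d²=80397938.00)
P7 → Epsilon (d²=313643177.00)
P8 → Epsilon (d²=21952474.00)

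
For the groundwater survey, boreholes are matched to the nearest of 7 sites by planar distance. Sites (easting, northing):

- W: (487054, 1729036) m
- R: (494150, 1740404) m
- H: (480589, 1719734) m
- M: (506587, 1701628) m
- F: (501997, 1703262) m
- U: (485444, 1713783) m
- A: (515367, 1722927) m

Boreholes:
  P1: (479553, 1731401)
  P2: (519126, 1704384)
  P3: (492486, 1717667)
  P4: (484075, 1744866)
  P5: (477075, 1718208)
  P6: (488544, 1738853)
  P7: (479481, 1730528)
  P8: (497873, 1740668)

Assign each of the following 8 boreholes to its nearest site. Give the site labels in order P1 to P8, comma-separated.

P1 → W (d²=61858226.00)
P2 → M (d²=164822057.00)
P3 → U (d²=64675220.00)
P4 → R (d²=121415069.00)
P5 → H (d²=14676872.00)
P6 → R (d²=33832837.00)
P7 → W (d²=59576393.00)
P8 → R (d²=13930425.00)

W, M, U, R, H, R, W, R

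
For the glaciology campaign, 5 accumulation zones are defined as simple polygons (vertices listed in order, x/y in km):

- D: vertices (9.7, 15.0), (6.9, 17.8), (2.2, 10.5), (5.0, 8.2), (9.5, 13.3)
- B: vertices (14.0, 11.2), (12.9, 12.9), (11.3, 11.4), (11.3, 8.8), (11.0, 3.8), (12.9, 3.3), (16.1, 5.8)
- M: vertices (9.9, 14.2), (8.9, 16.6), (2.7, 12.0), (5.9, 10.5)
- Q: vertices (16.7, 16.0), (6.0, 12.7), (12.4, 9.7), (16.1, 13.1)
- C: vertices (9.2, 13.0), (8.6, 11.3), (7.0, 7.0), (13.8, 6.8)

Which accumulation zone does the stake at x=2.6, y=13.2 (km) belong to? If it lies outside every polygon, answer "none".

none

Cast a ray rightward from (2.6, 13.2). For each polygon, the edges (by vertex number in listed order) whose endpoints lie on opposite sides of y = 13.2, where each meets that height, and whether that is right or left of the point:
D: 2–3 at x≈3.94 (right), 4–5 at x≈9.41 (right) → 2 crossings.
B: no edge straddles that height → 0 crossings.
M: 2–3 at x≈4.32 (right), 4–1 at x≈8.82 (right) → 2 crossings.
Q: 1–2 at x≈7.62 (right), 4–1 at x≈16.12 (right) → 2 crossings.
C: no edge straddles that height → 0 crossings.
All counts are even, so the point lies outside every listed polygon.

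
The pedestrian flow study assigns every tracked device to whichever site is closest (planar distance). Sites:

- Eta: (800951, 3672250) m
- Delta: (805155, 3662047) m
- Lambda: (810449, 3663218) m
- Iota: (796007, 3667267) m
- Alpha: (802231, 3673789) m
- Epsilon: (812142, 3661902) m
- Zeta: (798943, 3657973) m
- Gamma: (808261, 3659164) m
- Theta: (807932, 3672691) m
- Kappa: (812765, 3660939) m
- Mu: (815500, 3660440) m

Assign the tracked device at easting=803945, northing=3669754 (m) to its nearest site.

Squared distances to each site:
Eta: 15194052.000; Delta: 60861949.000; Lambda: 85021312.000; Iota: 69197013.000; Alpha: 19219021.000; Epsilon: 128844713.000; Zeta: 163811965.000; Gamma: 130775956.000; Theta: 24522138.000; Kappa: 155496625.000; Mu: 220268621.000.
Minimum at Eta.

Eta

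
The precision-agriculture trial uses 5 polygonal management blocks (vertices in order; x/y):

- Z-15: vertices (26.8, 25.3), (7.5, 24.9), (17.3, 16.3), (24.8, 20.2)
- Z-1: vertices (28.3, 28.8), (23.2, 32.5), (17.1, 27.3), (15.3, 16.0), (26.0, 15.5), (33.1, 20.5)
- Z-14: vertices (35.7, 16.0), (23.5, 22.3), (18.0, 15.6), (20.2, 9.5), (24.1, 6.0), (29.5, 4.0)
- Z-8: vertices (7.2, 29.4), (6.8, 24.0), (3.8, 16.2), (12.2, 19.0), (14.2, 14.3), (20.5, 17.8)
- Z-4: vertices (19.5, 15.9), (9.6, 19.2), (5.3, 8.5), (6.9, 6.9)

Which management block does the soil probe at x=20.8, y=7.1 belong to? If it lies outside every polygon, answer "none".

none

Cast a ray rightward from (20.8, 7.1). For each polygon, the edges (by vertex number in listed order) whose endpoints lie on opposite sides of y = 7.1, where each meets that height, and whether that is right or left of the point:
Z-15: no edge straddles that height → 0 crossings.
Z-1: no edge straddles that height → 0 crossings.
Z-14: 4–5 at x≈22.87 (right), 6–1 at x≈31.10 (right) → 2 crossings.
Z-8: no edge straddles that height → 0 crossings.
Z-4: 3–4 at x≈6.70 (left), 4–1 at x≈7.18 (left) → 0 crossings.
All counts are even, so the point lies outside every listed polygon.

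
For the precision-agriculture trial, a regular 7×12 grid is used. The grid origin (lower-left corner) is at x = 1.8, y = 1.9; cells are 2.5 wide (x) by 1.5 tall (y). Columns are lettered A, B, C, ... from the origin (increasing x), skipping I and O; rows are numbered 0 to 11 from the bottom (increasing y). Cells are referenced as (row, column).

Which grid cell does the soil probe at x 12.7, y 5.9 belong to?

(2, E)

Column index: ⌊(12.7 − 1.8) / 2.5⌋ = ⌊4.360⌋ = 4 → column E
Row offset from origin: ⌊(5.9 − 1.9) / 1.5⌋ = ⌊2.667⌋ = 2 → row 2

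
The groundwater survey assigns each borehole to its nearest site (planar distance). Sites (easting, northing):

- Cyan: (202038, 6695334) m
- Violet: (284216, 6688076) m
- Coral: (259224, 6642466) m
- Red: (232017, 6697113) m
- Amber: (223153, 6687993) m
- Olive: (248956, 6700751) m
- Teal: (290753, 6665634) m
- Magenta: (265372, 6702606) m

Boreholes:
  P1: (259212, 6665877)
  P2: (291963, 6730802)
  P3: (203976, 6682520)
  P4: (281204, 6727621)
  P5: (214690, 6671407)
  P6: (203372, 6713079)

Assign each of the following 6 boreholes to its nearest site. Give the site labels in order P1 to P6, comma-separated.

P1 → Coral (d²=548075065.00)
P2 → Magenta (d²=1502095697.00)
P3 → Cyan (d²=167954440.00)
P4 → Magenta (d²=876402449.00)
P5 → Amber (d²=346717765.00)
P6 → Cyan (d²=316664581.00)

Coral, Magenta, Cyan, Magenta, Amber, Cyan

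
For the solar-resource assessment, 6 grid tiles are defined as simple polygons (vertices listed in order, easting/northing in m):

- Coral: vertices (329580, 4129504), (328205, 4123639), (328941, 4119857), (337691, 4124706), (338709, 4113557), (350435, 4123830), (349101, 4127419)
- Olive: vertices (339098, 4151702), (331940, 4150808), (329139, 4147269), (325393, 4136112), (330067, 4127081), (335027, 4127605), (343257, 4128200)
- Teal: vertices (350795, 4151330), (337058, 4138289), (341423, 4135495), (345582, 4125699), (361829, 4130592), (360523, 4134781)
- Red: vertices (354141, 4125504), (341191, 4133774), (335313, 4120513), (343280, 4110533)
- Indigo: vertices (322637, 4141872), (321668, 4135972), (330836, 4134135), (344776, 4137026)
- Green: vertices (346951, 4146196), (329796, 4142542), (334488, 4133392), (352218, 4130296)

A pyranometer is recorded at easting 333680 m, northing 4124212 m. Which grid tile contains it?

Cast a ray rightward from (333680, 4124212). For each polygon, the edges (by vertex number in listed order) whose endpoints lie on opposite sides of northing = 4124212, where each meets that height, and whether that is right or left of the point:
Coral: 1–2 at easting≈328339.3 (left), 3–4 at easting≈336799.6 (right), 4–5 at easting≈337736.1 (right), 6–7 at easting≈350293.0 (right) → 3 crossings.
Olive: no edge straddles that height → 0 crossings.
Teal: no edge straddles that height → 0 crossings.
Red: 2–3 at easting≈336952.6 (right), 4–1 at easting≈353203.7 (right) → 2 crossings.
Indigo: no edge straddles that height → 0 crossings.
Green: no edge straddles that height → 0 crossings.
Only Coral has an odd count, so the point is inside Coral.

Coral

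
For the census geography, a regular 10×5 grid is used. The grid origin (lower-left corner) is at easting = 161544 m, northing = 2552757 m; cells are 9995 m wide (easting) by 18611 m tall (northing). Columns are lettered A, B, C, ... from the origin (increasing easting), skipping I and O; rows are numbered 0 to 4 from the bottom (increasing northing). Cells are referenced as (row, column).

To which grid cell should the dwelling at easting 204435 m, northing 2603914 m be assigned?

(2, E)

Column index: ⌊(204435 − 161544) / 9995⌋ = ⌊4.291⌋ = 4 → column E
Row offset from origin: ⌊(2603914 − 2552757) / 18611⌋ = ⌊2.749⌋ = 2 → row 2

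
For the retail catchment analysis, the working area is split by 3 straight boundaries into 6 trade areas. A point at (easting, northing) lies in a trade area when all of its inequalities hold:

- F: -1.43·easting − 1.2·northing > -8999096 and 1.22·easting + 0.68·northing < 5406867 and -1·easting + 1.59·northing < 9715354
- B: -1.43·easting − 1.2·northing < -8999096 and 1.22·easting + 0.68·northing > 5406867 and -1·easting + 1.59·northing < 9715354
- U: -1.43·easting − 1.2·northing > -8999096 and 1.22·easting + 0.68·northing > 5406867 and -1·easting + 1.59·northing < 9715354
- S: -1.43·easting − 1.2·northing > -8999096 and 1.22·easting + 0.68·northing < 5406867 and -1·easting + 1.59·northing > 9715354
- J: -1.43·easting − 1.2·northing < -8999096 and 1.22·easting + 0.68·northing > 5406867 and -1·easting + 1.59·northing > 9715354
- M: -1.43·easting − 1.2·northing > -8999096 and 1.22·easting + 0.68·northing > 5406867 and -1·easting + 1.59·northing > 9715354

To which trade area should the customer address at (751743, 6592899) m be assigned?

S

-1.43·751743 − 1.2·6592899 = -8986471.290, which is > -8999096
1.22·751743 + 0.68·6592899 = 5400297.780, which is < 5406867
-1·751743 + 1.59·6592899 = 9730966.410, which is > 9715354
This sign pattern matches S.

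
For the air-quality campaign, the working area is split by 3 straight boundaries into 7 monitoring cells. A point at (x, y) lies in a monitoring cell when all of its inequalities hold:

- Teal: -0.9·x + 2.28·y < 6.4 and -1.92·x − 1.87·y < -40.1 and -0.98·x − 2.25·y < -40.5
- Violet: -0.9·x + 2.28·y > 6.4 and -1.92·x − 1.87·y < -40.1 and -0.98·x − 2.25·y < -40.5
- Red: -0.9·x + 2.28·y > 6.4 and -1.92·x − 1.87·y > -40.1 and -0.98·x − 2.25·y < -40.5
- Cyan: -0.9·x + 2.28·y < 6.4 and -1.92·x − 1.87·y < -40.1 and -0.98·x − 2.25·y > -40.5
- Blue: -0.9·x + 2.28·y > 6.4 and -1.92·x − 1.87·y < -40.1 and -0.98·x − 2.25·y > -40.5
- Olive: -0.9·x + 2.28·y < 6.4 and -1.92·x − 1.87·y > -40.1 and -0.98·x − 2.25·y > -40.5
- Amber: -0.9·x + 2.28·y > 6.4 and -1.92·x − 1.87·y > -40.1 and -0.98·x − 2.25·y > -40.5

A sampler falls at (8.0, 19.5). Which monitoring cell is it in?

-0.9·8.0 + 2.28·19.5 = 37.260, which is > 6.4
-1.92·8.0 − 1.87·19.5 = -51.825, which is < -40.1
-0.98·8.0 − 2.25·19.5 = -51.715, which is < -40.5
This sign pattern matches Violet.

Violet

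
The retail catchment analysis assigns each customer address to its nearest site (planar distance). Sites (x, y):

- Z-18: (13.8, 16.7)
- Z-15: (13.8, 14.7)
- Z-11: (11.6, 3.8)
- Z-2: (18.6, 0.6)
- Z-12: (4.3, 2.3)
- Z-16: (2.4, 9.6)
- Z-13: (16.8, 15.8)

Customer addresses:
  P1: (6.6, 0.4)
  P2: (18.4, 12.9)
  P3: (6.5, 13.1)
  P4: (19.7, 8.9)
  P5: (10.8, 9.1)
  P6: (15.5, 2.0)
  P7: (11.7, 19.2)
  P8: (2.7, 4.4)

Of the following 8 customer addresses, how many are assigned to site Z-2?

1

P1 → Z-12
P2 → Z-13
P3 → Z-16
P4 → Z-13
P5 → Z-11
P6 → Z-2
P7 → Z-18
P8 → Z-12
1 of the 8 goes to Z-2.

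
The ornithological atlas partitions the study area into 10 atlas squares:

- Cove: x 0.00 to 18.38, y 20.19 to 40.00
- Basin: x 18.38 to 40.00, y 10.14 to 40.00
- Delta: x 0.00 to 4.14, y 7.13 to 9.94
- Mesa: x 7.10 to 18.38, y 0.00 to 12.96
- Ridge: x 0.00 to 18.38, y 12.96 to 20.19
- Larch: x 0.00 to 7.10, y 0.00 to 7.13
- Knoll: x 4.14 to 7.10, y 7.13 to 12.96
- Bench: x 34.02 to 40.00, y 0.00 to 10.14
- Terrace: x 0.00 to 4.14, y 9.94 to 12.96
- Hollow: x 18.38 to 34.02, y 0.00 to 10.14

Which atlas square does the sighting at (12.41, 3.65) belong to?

The point has x = 12.41 and y = 3.65.
Only Mesa satisfies 7.10 ≤ x ≤ 18.38 and 0.00 ≤ y ≤ 12.96.

Mesa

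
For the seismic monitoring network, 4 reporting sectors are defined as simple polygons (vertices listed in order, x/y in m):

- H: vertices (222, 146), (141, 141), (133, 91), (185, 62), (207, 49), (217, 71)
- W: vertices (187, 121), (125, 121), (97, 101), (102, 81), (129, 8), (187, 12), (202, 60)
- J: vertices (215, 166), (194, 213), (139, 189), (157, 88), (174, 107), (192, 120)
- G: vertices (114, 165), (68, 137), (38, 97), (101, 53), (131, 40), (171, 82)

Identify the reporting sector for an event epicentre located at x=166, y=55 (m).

W

Cast a ray rightward from (166, 55). For each polygon, the edges (by vertex number in listed order) whose endpoints lie on opposite sides of y = 55, where each meets that height, and whether that is right or left of the point:
H: 4–5 at x≈196.8 (right), 5–6 at x≈209.7 (right) → 2 crossings.
W: 4–5 at x≈111.6 (left), 6–7 at x≈200.4 (right) → 1 crossing.
J: no edge straddles that height → 0 crossings.
G: 3–4 at x≈98.1 (left), 5–6 at x≈145.3 (left) → 0 crossings.
Only W has an odd count, so the point is inside W.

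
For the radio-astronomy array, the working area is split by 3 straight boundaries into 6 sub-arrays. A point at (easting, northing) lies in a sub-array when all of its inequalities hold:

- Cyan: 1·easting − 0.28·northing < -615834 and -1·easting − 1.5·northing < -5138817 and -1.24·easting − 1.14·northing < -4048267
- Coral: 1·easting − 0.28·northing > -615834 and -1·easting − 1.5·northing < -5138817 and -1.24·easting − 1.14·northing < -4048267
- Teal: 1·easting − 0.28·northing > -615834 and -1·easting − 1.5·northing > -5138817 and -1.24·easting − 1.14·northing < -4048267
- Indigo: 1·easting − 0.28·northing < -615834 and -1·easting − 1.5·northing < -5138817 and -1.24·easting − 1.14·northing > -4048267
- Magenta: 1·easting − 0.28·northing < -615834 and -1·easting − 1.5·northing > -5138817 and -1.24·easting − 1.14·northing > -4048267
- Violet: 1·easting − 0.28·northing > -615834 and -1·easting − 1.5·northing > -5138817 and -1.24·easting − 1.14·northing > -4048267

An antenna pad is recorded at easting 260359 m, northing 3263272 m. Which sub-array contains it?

Indigo

1·260359 − 0.28·3263272 = -653357.160, which is < -615834
-1·260359 − 1.5·3263272 = -5155267.000, which is < -5138817
-1.24·260359 − 1.14·3263272 = -4042975.240, which is > -4048267
This sign pattern matches Indigo.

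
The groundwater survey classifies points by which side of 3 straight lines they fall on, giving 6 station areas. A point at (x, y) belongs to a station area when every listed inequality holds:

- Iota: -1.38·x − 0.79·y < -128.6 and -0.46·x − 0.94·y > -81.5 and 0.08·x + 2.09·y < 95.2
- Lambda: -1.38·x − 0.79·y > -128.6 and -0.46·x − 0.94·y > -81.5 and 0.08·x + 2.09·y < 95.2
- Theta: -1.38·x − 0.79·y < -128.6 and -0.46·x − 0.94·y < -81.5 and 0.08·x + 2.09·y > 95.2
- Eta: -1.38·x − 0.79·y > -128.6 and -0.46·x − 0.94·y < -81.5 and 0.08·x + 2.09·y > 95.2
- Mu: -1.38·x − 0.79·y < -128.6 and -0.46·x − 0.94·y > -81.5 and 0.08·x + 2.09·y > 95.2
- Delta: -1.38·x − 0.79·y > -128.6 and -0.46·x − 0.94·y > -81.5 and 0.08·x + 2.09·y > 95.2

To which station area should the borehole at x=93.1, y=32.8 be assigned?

Iota

-1.38·93.1 − 0.79·32.8 = -154.390, which is < -128.6
-0.46·93.1 − 0.94·32.8 = -73.658, which is > -81.5
0.08·93.1 + 2.09·32.8 = 76.000, which is < 95.2
This sign pattern matches Iota.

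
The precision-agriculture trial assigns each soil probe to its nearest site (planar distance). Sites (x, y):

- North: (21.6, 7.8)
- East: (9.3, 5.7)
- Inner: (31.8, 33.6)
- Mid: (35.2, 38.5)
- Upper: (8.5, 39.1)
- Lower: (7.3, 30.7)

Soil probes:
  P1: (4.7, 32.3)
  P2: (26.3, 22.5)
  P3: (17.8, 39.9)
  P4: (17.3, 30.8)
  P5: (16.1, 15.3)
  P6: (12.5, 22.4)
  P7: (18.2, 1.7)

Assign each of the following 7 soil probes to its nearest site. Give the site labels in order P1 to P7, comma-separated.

P1 → Lower (d²=9.32)
P2 → Inner (d²=153.46)
P3 → Upper (d²=87.13)
P4 → Lower (d²=100.01)
P5 → North (d²=86.50)
P6 → Lower (d²=95.93)
P7 → North (d²=48.77)

Lower, Inner, Upper, Lower, North, Lower, North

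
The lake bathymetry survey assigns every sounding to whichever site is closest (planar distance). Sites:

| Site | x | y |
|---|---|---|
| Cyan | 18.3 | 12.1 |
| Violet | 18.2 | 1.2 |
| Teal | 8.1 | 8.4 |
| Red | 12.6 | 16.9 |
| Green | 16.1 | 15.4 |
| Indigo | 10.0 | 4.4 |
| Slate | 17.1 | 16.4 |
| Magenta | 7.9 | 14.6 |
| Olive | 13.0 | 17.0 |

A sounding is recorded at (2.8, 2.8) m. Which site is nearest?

Indigo

Squared distances to each site:
Cyan: 326.740; Violet: 239.720; Teal: 59.450; Red: 294.850; Green: 335.650; Indigo: 54.400; Slate: 389.450; Magenta: 165.250; Olive: 305.680.
Minimum at Indigo.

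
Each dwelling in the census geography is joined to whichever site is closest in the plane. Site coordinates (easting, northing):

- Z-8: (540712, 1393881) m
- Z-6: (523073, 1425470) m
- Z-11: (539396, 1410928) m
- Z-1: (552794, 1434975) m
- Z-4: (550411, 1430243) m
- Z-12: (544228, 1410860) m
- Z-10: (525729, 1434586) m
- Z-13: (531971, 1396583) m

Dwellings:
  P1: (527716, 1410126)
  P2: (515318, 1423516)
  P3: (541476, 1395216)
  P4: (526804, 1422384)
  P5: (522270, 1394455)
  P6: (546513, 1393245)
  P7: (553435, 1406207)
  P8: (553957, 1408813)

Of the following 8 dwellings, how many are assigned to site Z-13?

1

P1 → Z-11
P2 → Z-6
P3 → Z-8
P4 → Z-6
P5 → Z-13
P6 → Z-8
P7 → Z-12
P8 → Z-12
1 of the 8 goes to Z-13.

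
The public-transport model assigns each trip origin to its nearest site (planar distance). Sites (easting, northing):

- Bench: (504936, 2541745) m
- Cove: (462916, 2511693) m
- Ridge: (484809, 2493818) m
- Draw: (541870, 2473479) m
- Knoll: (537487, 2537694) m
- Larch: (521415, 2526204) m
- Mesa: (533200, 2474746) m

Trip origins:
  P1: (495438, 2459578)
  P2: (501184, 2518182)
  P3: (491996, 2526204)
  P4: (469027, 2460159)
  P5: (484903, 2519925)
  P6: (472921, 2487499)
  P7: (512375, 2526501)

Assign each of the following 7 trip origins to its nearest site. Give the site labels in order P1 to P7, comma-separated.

P1 → Ridge (d²=1285353241.00)
P2 → Larch (d²=473645845.00)
P3 → Bench (d²=408966281.00)
P4 → Ridge (d²=1381999805.00)
P5 → Cove (d²=551193993.00)
P6 → Ridge (d²=181254305.00)
P7 → Larch (d²=81809809.00)

Ridge, Larch, Bench, Ridge, Cove, Ridge, Larch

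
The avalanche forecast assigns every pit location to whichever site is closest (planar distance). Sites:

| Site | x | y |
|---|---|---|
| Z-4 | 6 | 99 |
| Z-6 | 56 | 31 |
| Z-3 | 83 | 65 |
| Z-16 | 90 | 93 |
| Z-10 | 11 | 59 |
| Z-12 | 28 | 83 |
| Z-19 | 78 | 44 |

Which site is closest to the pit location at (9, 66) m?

Squared distances to each site:
Z-4: 1098.000; Z-6: 3434.000; Z-3: 5477.000; Z-16: 7290.000; Z-10: 53.000; Z-12: 650.000; Z-19: 5245.000.
Minimum at Z-10.

Z-10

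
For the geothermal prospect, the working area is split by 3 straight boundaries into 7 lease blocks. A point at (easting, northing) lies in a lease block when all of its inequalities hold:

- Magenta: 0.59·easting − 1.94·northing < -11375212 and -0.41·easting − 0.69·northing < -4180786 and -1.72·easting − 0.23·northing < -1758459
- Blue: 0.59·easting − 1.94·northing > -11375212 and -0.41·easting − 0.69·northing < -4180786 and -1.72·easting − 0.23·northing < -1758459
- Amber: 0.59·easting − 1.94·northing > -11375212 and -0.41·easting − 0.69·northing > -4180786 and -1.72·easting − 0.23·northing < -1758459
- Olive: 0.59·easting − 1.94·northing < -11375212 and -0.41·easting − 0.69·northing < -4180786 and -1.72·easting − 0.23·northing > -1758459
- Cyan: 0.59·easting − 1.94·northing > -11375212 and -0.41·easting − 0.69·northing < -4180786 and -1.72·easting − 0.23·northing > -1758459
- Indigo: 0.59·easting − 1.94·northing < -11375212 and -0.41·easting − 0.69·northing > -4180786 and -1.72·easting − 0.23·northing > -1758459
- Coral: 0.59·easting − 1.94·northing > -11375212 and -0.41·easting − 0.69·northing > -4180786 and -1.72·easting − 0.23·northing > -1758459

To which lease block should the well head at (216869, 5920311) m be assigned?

Coral

0.59·216869 − 1.94·5920311 = -11357450.630, which is > -11375212
-0.41·216869 − 0.69·5920311 = -4173930.880, which is > -4180786
-1.72·216869 − 0.23·5920311 = -1734686.210, which is > -1758459
This sign pattern matches Coral.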